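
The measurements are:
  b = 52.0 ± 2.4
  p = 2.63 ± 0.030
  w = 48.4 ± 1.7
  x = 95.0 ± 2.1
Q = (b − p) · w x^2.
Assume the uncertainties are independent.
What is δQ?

Let u = b − p = 49.4. δu = √(δb² + δp²) = √(5.76 + 0.000900) = 2.40, so δu/u = 0.0486.
Q is then a monomial in u, w, x:
δQ/Q = √((δu/u)² + (1·δw/w)² + (2·δx/x)²) = √(0.00236 + 0.00123 + 0.00195) = 0.0745
Q = 2.16e+07, so δQ = 0.0745 × 2.16e+07 = 1.61e+06.

1.61e+06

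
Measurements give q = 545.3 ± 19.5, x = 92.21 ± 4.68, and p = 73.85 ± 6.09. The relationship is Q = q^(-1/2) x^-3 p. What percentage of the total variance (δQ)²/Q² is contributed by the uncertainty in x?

76.5%

(δQ/Q)² = (−½·δq/q)² + (-3·δx/x)² + (1·δp/p)²
  q term: (-0.5×0.0358)² = 0.000320
  x term: (-3×0.0508)² = 0.0232
  p term: (1×0.0825)² = 0.00680
Total = 0.0303. Share from x = 0.0232/0.0303 = 0.765.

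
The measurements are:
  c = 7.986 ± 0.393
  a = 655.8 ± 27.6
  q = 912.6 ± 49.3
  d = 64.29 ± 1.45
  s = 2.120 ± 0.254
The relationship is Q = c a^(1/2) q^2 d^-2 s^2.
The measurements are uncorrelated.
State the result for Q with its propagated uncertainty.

185200 ± 50400

Q is a product of powers, so relative uncertainties combine in quadrature:
  (1·δc/c)² = (1×0.0492)² = 0.00242;  (½·δa/a)² = (0.5×0.0421)² = 0.000443;  (2·δq/q)² = (2×0.0540)² = 0.0117;  (-2·δd/d)² = (-2×0.0226)² = 0.00203;  (2·δs/s)² = (2×0.120)² = 0.0574
δQ/Q = √(0.0740) = 0.272
Q = 185200, so δQ = 0.272 × 185200 = 50400.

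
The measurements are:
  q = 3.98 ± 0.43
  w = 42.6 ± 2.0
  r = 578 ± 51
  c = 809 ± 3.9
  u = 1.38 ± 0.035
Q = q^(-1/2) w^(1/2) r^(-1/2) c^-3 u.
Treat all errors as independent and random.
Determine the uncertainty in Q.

Products/powers → add relative errors in quadrature, weighted by exponent:
  (−½·δq/q)² = (-0.5×0.108)² = 0.00292;  (½·δw/w)² = (0.5×0.0469)² = 0.000551;  (−½·δr/r)² = (-0.5×0.0882)² = 0.00195;  (-3·δc/c)² = (-3×0.00482)² = 0.000209;  (1·δu/u)² = (1×0.0254)² = 0.000643
δQ/Q = √(0.00627) = 0.0792
Q = 3.55e-10, so δQ = 0.0792 × 3.55e-10 = 2.81e-11.

2.81e-11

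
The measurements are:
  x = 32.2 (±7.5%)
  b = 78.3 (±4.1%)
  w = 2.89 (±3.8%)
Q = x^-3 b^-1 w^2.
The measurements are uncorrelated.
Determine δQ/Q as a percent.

Q is a product of powers, so relative uncertainties combine in quadrature:
  (-3·δx/x)² = (-3×0.0750)² = 0.0506;  (-1·δb/b)² = (-1×0.0410)² = 0.00168;  (2·δw/w)² = (2×0.0380)² = 0.00578
δQ/Q = √(0.0581) = 0.241

24.1%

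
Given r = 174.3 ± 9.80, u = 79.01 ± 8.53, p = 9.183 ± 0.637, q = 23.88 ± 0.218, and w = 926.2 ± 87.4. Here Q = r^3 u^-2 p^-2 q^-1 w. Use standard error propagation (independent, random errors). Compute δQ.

Q is a product of powers, so relative uncertainties combine in quadrature:
  (3·δr/r)² = (3×0.0562)² = 0.0285;  (-2·δu/u)² = (-2×0.108)² = 0.0466;  (-2·δp/p)² = (-2×0.0694)² = 0.0192;  (-1·δq/q)² = (-1×0.00913)² = 8.33e-05;  (1·δw/w)² = (1×0.0944)² = 0.00890
δQ/Q = √(0.103) = 0.321
Q = 390.1, so δQ = 0.321 × 390.1 = 125.

125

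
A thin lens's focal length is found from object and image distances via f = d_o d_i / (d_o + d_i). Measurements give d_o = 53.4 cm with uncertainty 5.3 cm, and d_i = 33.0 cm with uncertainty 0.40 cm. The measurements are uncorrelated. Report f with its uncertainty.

20.4 ± 0.788 cm

∂f/∂d_o = (d_i/(d_o+d_i))² = 0.146;  ∂f/∂d_i = (d_o/(d_o+d_i))² = 0.382
δf = √((∂f/∂d_o · δd_o)² + (∂f/∂d_i · δd_i)²) = √(0.598 + 0.0233) = 0.788 cm
f = 20.4 cm.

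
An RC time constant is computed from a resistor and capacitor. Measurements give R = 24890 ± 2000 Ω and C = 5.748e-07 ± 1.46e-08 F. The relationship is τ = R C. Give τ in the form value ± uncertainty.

0.01431 ± 0.00121 s

τ is a product of powers, so relative uncertainties combine in quadrature:
  (1·δR/R)² = (1×0.0804)² = 0.00646;  (1·δC/C)² = (1×0.0254)² = 0.000645
δτ/τ = √(0.00710) = 0.0843
τ = 0.01431 s, so δτ = 0.0843 × 0.01431 = 0.00121 s.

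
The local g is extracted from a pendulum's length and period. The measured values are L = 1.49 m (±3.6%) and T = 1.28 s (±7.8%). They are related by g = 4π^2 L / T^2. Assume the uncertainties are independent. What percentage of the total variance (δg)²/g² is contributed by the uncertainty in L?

(δg/g)² = (1·δL/L)² + (-2·δT/T)²
  L term: (1×0.0360)² = 0.00130
  T term: (-2×0.0780)² = 0.0243
Total = 0.0256. Share from L = 0.00130/0.0256 = 0.0506.

5.06%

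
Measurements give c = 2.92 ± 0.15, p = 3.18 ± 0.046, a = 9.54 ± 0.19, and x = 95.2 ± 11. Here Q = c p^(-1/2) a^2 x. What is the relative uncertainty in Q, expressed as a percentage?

Each factor contributes (exponent × relative error)² to (δQ/Q)²:
  (1·δc/c)² = (1×0.0514)² = 0.00264;  (−½·δp/p)² = (-0.5×0.0145)² = 5.23e-05;  (2·δa/a)² = (2×0.0199)² = 0.00159;  (1·δx/x)² = (1×0.116)² = 0.0134
δQ/Q = √(0.0176) = 0.133

13.3%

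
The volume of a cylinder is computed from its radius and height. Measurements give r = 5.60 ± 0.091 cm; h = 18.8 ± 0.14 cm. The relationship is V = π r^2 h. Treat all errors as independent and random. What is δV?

For a monomial V ∝ r^2, h, fractional errors add in quadrature:
  (2·δr/r)² = (2×0.0163)² = 0.00106;  (1·δh/h)² = (1×0.00745)² = 5.55e-05
δV/V = √(0.00111) = 0.0333
V = 1850 cm^3, so δV = 0.0333 × 1850 = 61.8 cm^3.

61.8 cm^3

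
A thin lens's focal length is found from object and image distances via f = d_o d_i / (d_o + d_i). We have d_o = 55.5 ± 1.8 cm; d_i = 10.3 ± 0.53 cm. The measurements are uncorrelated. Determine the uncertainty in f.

0.380 cm

∂f/∂d_o = (d_i/(d_o+d_i))² = 0.0245;  ∂f/∂d_i = (d_o/(d_o+d_i))² = 0.711
δf = √((∂f/∂d_o · δd_o)² + (∂f/∂d_i · δd_i)²) = √(0.00195 + 0.142) = 0.380 cm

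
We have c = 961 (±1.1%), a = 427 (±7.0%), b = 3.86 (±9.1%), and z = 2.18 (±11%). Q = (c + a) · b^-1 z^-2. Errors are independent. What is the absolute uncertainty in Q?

Let u = c + a = 1390. δu = √(δc² + δa²) = √(112 + 893) = 31.7, so δu/u = 0.0228.
Q is then a monomial in u, b, z:
δQ/Q = √((δu/u)² + (-1·δb/b)² + (-2·δz/z)²) = √(0.000522 + 0.00828 + 0.0484) = 0.239
Q = 75.7, so δQ = 0.239 × 75.7 = 18.1.

18.1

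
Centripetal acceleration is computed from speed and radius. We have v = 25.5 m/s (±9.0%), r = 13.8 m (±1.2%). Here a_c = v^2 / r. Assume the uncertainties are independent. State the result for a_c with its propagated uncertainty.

47.1 ± 8.50 m/s^2

a_c is a product of powers, so relative uncertainties combine in quadrature:
  (2·δv/v)² = (2×0.0900)² = 0.0324;  (-1·δr/r)² = (-1×0.0120)² = 0.000144
δa_c/a_c = √(0.0325) = 0.180
a_c = 47.1 m/s^2, so δa_c = 0.180 × 47.1 = 8.50 m/s^2.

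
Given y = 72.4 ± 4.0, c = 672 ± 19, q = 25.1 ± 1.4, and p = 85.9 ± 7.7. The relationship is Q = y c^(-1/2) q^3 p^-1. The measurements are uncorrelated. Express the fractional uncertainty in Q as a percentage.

19.8%

Relative error in a monomial: (δQ/Q)² = Σ (nᵢ · δxᵢ/xᵢ)².
  (1·δy/y)² = (1×0.0552)² = 0.00305;  (−½·δc/c)² = (-0.5×0.0283)² = 0.000200;  (3·δq/q)² = (3×0.0558)² = 0.0280;  (-1·δp/p)² = (-1×0.0896)² = 0.00804
δQ/Q = √(0.0393) = 0.198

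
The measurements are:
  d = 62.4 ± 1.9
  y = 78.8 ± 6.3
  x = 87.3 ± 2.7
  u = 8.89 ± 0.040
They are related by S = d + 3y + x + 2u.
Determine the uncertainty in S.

Absolute uncertainties add in quadrature for a linear combination:
  (δd)² = 3.61;  (3·δy)² = 357;  (δx)² = 7.29;  (2·δu)² = 0.00640
δS = √(368) = 19.2

19.2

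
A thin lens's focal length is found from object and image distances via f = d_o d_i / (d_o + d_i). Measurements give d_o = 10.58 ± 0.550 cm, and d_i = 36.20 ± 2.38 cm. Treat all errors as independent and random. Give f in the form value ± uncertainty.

∂f/∂d_o = (d_i/(d_o+d_i))² = 0.599;  ∂f/∂d_i = (d_o/(d_o+d_i))² = 0.0512
δf = √((∂f/∂d_o · δd_o)² + (∂f/∂d_i · δd_i)²) = √(0.108 + 0.0148) = 0.351 cm
f = 8.187 cm.

8.187 ± 0.351 cm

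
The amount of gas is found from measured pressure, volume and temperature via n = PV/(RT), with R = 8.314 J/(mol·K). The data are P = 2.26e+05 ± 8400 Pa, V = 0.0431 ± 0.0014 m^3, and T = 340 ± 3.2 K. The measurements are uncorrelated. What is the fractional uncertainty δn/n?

0.0503

Each factor contributes (exponent × relative error)² to (δn/n)²:
  (1·δP/P)² = (1×0.0372)² = 0.00138;  (1·δV/V)² = (1×0.0325)² = 0.00106;  (-1·δT/T)² = (-1×0.00941)² = 8.86e-05
δn/n = √(0.00253) = 0.0503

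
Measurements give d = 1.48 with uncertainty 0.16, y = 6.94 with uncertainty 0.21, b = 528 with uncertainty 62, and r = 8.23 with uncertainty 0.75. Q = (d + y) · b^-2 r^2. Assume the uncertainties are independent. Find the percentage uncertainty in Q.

29.9%

Let u = d + y = 8.42. δu = √(δd² + δy²) = √(0.0256 + 0.0441) = 0.264, so δu/u = 0.0314.
Q is then a monomial in u, b, r:
δQ/Q = √((δu/u)² + (-2·δb/b)² + (2·δr/r)²) = √(0.000983 + 0.0552 + 0.0332) = 0.299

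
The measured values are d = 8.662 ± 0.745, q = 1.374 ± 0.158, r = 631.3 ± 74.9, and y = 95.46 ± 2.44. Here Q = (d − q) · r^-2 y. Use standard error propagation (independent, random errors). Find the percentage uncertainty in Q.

Let u = d − q = 7.288. δu = √(δd² + δq²) = √(0.555 + 0.0250) = 0.762, so δu/u = 0.104.
Q is then a monomial in u, r, y:
δQ/Q = √((δu/u)² + (-2·δr/r)² + (1·δy/y)²) = √(0.0109 + 0.0563 + 0.000653) = 0.261

26.1%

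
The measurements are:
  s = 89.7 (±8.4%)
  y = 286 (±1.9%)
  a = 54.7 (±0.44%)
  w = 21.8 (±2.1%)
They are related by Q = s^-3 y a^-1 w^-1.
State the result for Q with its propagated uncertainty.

Relative error in a monomial: (δQ/Q)² = Σ (nᵢ · δxᵢ/xᵢ)².
  (-3·δs/s)² = (-3×0.0840)² = 0.0635;  (1·δy/y)² = (1×0.0190)² = 0.000361;  (-1·δa/a)² = (-1×0.00440)² = 1.94e-05;  (-1·δw/w)² = (-1×0.0210)² = 0.000441
δQ/Q = √(0.0643) = 0.254
Q = 3.32e-07, so δQ = 0.254 × 3.32e-07 = 8.43e-08.

(3.32 ± 0.843) × 10^-7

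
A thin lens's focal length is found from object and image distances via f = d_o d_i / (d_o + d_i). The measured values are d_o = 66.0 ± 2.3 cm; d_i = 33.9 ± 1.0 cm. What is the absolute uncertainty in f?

0.511 cm

∂f/∂d_o = (d_i/(d_o+d_i))² = 0.115;  ∂f/∂d_i = (d_o/(d_o+d_i))² = 0.436
δf = √((∂f/∂d_o · δd_o)² + (∂f/∂d_i · δd_i)²) = √(0.0701 + 0.191) = 0.511 cm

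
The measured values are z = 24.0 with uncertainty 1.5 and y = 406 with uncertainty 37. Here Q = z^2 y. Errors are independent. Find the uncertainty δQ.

36200

For a monomial Q ∝ z^2, y, fractional errors add in quadrature:
  (2·δz/z)² = (2×0.0625)² = 0.0156;  (1·δy/y)² = (1×0.0911)² = 0.00831
δQ/Q = √(0.0239) = 0.155
Q = 2.34e+05, so δQ = 0.155 × 2.34e+05 = 36200.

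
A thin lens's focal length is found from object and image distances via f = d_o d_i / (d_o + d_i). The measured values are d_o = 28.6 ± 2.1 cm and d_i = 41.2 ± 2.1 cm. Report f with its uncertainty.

∂f/∂d_o = (d_i/(d_o+d_i))² = 0.348;  ∂f/∂d_i = (d_o/(d_o+d_i))² = 0.168
δf = √((∂f/∂d_o · δd_o)² + (∂f/∂d_i · δd_i)²) = √(0.535 + 0.124) = 0.812 cm
f = 16.9 cm.

16.9 ± 0.812 cm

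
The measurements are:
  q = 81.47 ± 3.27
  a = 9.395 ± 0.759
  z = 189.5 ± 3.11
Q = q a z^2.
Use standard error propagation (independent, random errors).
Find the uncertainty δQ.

2.64e+06

Relative error in a monomial: (δQ/Q)² = Σ (nᵢ · δxᵢ/xᵢ)².
  (1·δq/q)² = (1×0.0401)² = 0.00161;  (1·δa/a)² = (1×0.0808)² = 0.00653;  (2·δz/z)² = (2×0.0164)² = 0.00108
δQ/Q = √(0.00922) = 0.0960
Q = 2.749e+07, so δQ = 0.0960 × 2.749e+07 = 2.64e+06.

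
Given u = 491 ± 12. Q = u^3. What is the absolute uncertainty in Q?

Since Q is a product/quotient, work with relative uncertainties:
  (3·δu/u)² = (3×0.0244)² = 0.00538
δQ/Q = √(0.00538) = 0.0733
Q = 1.18e+08, so δQ = 0.0733 × 1.18e+08 = 8.68e+06.

8.68e+06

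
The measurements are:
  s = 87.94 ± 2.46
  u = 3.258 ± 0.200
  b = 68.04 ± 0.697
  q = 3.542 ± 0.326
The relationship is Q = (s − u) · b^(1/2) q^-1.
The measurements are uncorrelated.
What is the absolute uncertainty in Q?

19.1

Let w = s − u = 84.68. δw = √(δs² + δu²) = √(6.05 + 0.0400) = 2.47, so δw/w = 0.0291.
Q is then a monomial in w, b, q:
δQ/Q = √((δw/w)² + (½·δb/b)² + (-1·δq/q)²) = √(0.000849 + 2.62e-05 + 0.00847) = 0.0967
Q = 197.2, so δQ = 0.0967 × 197.2 = 19.1.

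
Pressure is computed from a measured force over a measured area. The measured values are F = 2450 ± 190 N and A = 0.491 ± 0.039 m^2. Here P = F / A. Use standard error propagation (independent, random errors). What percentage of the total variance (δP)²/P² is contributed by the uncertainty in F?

(δP/P)² = (1·δF/F)² + (-1·δA/A)²
  F term: (1×0.0776)² = 0.00601
  A term: (-1×0.0794)² = 0.00631
Total = 0.0123. Share from F = 0.00601/0.0123 = 0.488.

48.8%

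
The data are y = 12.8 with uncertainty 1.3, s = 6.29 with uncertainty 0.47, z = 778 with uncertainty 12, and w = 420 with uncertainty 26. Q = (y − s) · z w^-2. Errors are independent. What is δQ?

0.00707

Let u = y − s = 6.51. δu = √(δy² + δs²) = √(1.69 + 0.221) = 1.38, so δu/u = 0.212.
Q is then a monomial in u, z, w:
δQ/Q = √((δu/u)² + (1·δz/z)² + (-2·δw/w)²) = √(0.0451 + 0.000238 + 0.0153) = 0.246
Q = 0.0287, so δQ = 0.246 × 0.0287 = 0.00707.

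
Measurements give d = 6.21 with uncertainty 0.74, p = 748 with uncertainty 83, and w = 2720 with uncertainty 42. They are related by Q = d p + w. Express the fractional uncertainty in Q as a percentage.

Let h = d·p = 4650. δh/h = √((1·δd/d)² + (1·δp/p)²) = √(0.0142 + 0.0123) = 0.163, so δh = 756.
Q = h + w: δQ = √(δh² + δw²) = √(5.72e+05 + 1760) = 758
Q = 7370, so δQ/Q = 758/7370 = 0.103.

10.3%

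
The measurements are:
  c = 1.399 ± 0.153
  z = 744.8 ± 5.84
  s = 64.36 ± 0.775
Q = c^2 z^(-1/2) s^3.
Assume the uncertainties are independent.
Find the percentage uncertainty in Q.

22.2%

Since Q is a product/quotient, work with relative uncertainties:
  (2·δc/c)² = (2×0.109)² = 0.0478;  (−½·δz/z)² = (-0.5×0.00784)² = 1.54e-05;  (3·δs/s)² = (3×0.0120)² = 0.00131
δQ/Q = √(0.0492) = 0.222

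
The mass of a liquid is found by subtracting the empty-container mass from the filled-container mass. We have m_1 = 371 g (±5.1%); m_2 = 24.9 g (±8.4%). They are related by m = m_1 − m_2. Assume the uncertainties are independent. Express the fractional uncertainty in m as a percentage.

5.50%

m is a linear combination, so absolute uncertainties add in quadrature:
  (δm_1)² = 358;  (δm_2)² = 4.37
δm = √(362) = 19.0 g
m = 346 g, so δm/m = 19.0/346 = 0.0550.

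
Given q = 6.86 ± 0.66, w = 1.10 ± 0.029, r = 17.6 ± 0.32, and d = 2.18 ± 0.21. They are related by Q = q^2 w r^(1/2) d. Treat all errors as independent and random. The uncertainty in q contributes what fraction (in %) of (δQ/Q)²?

78.6%

(δQ/Q)² = (2·δq/q)² + (1·δw/w)² + (½·δr/r)² + (1·δd/d)²
  q term: (2×0.0962)² = 0.0370
  w term: (1×0.0264)² = 0.000695
  r term: (0.5×0.0182)² = 8.26e-05
  d term: (1×0.0963)² = 0.00928
Total = 0.0471. Share from q = 0.0370/0.0471 = 0.786.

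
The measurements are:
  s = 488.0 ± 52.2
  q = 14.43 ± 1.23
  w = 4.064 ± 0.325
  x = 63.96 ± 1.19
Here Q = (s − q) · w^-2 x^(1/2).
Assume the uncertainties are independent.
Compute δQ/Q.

Let u = s − q = 473.6. δu = √(δs² + δq²) = √(2720 + 1.51) = 52.2, so δu/u = 0.110.
Q is then a monomial in u, w, x:
δQ/Q = √((δu/u)² + (-2·δw/w)² + (½·δx/x)²) = √(0.0122 + 0.0256 + 8.65e-05) = 0.194

0.194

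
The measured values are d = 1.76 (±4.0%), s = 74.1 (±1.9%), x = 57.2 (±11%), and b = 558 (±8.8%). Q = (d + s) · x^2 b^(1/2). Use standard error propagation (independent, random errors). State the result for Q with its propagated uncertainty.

Let u = d + s = 75.9. δu = √(δd² + δs²) = √(0.00496 + 1.98) = 1.41, so δu/u = 0.0186.
Q is then a monomial in u, x, b:
δQ/Q = √((δu/u)² + (2·δx/x)² + (½·δb/b)²) = √(0.000345 + 0.0484 + 0.00194) = 0.225
Q = 5.86e+06, so δQ = 0.225 × 5.86e+06 = 1.32e+06.

(5.86 ± 1.32) × 10^6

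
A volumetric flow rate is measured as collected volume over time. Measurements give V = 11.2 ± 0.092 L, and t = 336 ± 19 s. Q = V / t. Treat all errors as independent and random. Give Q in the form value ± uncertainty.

0.0333 ± 0.00190 L/s

For a monomial Q ∝ V, t^-1, fractional errors add in quadrature:
  (1·δV/V)² = (1×0.00821)² = 6.75e-05;  (-1·δt/t)² = (-1×0.0565)² = 0.00320
δQ/Q = √(0.00327) = 0.0571
Q = 0.0333 L/s, so δQ = 0.0571 × 0.0333 = 0.00190 L/s.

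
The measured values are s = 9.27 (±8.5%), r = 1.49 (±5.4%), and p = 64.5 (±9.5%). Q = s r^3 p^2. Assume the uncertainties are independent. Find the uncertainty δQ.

Each factor contributes (exponent × relative error)² to (δQ/Q)²:
  (1·δs/s)² = (1×0.0850)² = 0.00723;  (3·δr/r)² = (3×0.0540)² = 0.0262;  (2·δp/p)² = (2×0.0950)² = 0.0361
δQ/Q = √(0.0696) = 0.264
Q = 1.28e+05, so δQ = 0.264 × 1.28e+05 = 33600.

33600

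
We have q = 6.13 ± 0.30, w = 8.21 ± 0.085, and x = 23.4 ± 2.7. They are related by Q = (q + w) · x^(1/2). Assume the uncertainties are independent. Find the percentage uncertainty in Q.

6.17%

Let u = q + w = 14.3. δu = √(δq² + δw²) = √(0.0900 + 0.00723) = 0.312, so δu/u = 0.0217.
Q is then a monomial in u, x:
δQ/Q = √((δu/u)² + (½·δx/x)²) = √(0.000473 + 0.00333) = 0.0617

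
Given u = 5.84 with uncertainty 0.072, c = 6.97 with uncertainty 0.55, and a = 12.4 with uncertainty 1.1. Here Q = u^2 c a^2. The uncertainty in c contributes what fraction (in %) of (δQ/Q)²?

16.3%

(δQ/Q)² = (2·δu/u)² + (1·δc/c)² + (2·δa/a)²
  u term: (2×0.0123)² = 0.000608
  c term: (1×0.0789)² = 0.00623
  a term: (2×0.0887)² = 0.0315
Total = 0.0383. Share from c = 0.00623/0.0383 = 0.163.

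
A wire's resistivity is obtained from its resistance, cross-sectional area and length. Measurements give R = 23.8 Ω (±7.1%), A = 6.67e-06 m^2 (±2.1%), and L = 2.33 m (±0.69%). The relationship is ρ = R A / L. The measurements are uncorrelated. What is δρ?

Products/powers → add relative errors in quadrature, weighted by exponent:
  (1·δR/R)² = (1×0.0710)² = 0.00504;  (1·δA/A)² = (1×0.0210)² = 0.000441;  (-1·δL/L)² = (-1×0.00690)² = 4.76e-05
δρ/ρ = √(0.00553) = 0.0744
ρ = 6.81e-05 Ω·m, so δρ = 0.0744 × 6.81e-05 = 5.07e-06 Ω·m.

5.07e-06 Ω·m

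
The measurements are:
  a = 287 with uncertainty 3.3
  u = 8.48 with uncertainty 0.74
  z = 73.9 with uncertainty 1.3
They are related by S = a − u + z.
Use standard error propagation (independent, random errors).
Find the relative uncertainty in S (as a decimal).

0.0103

For a sum/difference, combine absolute errors in quadrature:
  (δa)² = 10.9;  (δu)² = 0.548;  (δz)² = 1.69
δS = √(13.1) = 3.62
S = 352, so δS/S = 3.62/352 = 0.0103.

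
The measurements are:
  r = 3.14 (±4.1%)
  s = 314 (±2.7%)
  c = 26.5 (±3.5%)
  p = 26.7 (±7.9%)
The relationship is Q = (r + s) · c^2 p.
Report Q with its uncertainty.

Let u = r + s = 317. δu = √(δr² + δs²) = √(0.0166 + 71.9) = 8.48, so δu/u = 0.0267.
Q is then a monomial in u, c, p:
δQ/Q = √((δu/u)² + (2·δc/c)² + (1·δp/p)²) = √(0.000715 + 0.00490 + 0.00624) = 0.109
Q = 5.95e+06, so δQ = 0.109 × 5.95e+06 = 6.47e+05.

(5.95 ± 0.647) × 10^6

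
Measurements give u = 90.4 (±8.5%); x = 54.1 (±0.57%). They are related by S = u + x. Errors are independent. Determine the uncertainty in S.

Each term contributes (cᵢ δxᵢ)² to (δS)²:
  (δu)² = 59.0;  (δx)² = 0.0951
δS = √(59.1) = 7.69

7.69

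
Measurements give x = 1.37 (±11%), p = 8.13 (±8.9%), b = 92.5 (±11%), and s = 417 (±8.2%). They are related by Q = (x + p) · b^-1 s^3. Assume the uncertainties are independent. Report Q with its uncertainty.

Let u = x + p = 9.50. δu = √(δx² + δp²) = √(0.0227 + 0.524) = 0.739, so δu/u = 0.0778.
Q is then a monomial in u, b, s:
δQ/Q = √((δu/u)² + (-1·δb/b)² + (3·δs/s)²) = √(0.00605 + 0.0121 + 0.0605) = 0.280
Q = 7.45e+06, so δQ = 0.280 × 7.45e+06 = 2.09e+06.

(7.45 ± 2.09) × 10^6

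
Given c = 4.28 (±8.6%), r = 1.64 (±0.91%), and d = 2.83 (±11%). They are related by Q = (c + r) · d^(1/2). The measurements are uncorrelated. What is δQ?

Let u = c + r = 5.92. δu = √(δc² + δr²) = √(0.135 + 0.000223) = 0.368, so δu/u = 0.0622.
Q is then a monomial in u, d:
δQ/Q = √((δu/u)² + (½·δd/d)²) = √(0.00387 + 0.00302) = 0.0830
Q = 9.96, so δQ = 0.0830 × 9.96 = 0.827.

0.827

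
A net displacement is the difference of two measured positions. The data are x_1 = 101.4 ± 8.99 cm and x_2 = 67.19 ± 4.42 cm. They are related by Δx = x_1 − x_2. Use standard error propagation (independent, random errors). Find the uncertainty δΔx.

For a sum/difference, combine absolute errors in quadrature:
  (δx_1)² = 80.8;  (δx_2)² = 19.5
δΔx = √(100) = 10.0 cm

10.0 cm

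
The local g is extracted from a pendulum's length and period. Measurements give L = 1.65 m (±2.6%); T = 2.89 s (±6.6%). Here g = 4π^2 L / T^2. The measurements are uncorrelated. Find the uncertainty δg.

1.05 m/s^2

Products/powers → add relative errors in quadrature, weighted by exponent:
  (1·δL/L)² = (1×0.0260)² = 0.000676;  (-2·δT/T)² = (-2×0.0660)² = 0.0174
δg/g = √(0.0181) = 0.135
g = 7.80 m/s^2, so δg = 0.135 × 7.80 = 1.05 m/s^2.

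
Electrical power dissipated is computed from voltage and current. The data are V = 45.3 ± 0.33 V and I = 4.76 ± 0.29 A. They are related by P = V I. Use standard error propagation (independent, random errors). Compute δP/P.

0.0614

P is a product of powers, so relative uncertainties combine in quadrature:
  (1·δV/V)² = (1×0.00728)² = 5.31e-05;  (1·δI/I)² = (1×0.0609)² = 0.00371
δP/P = √(0.00376) = 0.0614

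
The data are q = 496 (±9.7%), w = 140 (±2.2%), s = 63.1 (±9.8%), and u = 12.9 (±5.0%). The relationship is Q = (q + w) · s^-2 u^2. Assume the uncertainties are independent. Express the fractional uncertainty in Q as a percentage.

23.3%

Let h = q + w = 636. δh = √(δq² + δw²) = √(2310 + 9.49) = 48.2, so δh/h = 0.0758.
Q is then a monomial in h, s, u:
δQ/Q = √((δh/h)² + (-2·δs/s)² + (2·δu/u)²) = √(0.00575 + 0.0384 + 0.0100) = 0.233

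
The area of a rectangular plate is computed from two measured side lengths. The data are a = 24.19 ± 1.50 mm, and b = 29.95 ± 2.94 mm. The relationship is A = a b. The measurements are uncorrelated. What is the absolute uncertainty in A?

84.1 mm^2

Since A is a product/quotient, work with relative uncertainties:
  (1·δa/a)² = (1×0.0620)² = 0.00385;  (1·δb/b)² = (1×0.0982)² = 0.00964
δA/A = √(0.0135) = 0.116
A = 724.5 mm^2, so δA = 0.116 × 724.5 = 84.1 mm^2.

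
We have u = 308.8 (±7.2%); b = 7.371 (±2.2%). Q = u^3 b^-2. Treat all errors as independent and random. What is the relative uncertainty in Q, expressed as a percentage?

Since Q is a product/quotient, work with relative uncertainties:
  (3·δu/u)² = (3×0.0720)² = 0.0467;  (-2·δb/b)² = (-2×0.0220)² = 0.00194
δQ/Q = √(0.0486) = 0.220

22.0%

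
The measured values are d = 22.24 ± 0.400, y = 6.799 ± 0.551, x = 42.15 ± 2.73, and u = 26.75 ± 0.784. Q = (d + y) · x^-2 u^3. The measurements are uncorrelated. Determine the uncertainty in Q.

Let w = d + y = 29.04. δw = √(δd² + δy²) = √(0.160 + 0.304) = 0.681, so δw/w = 0.0234.
Q is then a monomial in w, x, u:
δQ/Q = √((δw/w)² + (-2·δx/x)² + (3·δu/u)²) = √(0.000550 + 0.0168 + 0.00773) = 0.158
Q = 312.9, so δQ = 0.158 × 312.9 = 49.5.

49.5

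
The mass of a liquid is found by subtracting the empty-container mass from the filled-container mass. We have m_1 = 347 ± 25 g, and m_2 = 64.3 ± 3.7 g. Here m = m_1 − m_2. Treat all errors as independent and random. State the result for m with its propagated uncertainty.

283 ± 25.3 g

For a sum/difference, combine absolute errors in quadrature:
  (δm_1)² = 625;  (δm_2)² = 13.7
δm = √(639) = 25.3 g
m = 283 g.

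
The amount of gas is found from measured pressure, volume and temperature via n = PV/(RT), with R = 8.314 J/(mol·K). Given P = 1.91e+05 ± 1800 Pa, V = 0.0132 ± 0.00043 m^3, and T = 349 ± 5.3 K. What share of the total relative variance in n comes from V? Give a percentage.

76.9%

(δn/n)² = (1·δP/P)² + (1·δV/V)² + (-1·δT/T)²
  P term: (1×0.00942)² = 8.88e-05
  V term: (1×0.0326)² = 0.00106
  T term: (-1×0.0152)² = 0.000231
Total = 0.00138. Share from V = 0.00106/0.00138 = 0.769.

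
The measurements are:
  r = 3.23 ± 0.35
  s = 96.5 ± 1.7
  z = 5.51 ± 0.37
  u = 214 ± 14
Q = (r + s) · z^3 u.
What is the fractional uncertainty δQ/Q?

Let w = r + s = 99.7. δw = √(δr² + δs²) = √(0.122 + 2.89) = 1.74, so δw/w = 0.0174.
Q is then a monomial in w, z, u:
δQ/Q = √((δw/w)² + (3·δz/z)² + (1·δu/u)²) = √(0.000303 + 0.0406 + 0.00428) = 0.213

0.213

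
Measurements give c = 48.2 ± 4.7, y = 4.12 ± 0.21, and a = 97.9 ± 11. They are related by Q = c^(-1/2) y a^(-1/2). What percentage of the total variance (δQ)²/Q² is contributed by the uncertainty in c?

29.2%

(δQ/Q)² = (−½·δc/c)² + (1·δy/y)² + (−½·δa/a)²
  c term: (-0.5×0.0975)² = 0.00238
  y term: (1×0.0510)² = 0.00260
  a term: (-0.5×0.112)² = 0.00316
Total = 0.00813. Share from c = 0.00238/0.00813 = 0.292.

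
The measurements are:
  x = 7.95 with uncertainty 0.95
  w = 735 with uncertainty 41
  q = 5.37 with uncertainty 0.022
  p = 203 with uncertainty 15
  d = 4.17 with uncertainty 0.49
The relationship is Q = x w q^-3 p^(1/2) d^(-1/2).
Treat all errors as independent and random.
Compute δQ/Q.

For a monomial Q ∝ x, w, q^-3, p^(1/2), d^(-1/2), fractional errors add in quadrature:
  (1·δx/x)² = (1×0.119)² = 0.0143;  (1·δw/w)² = (1×0.0558)² = 0.00311;  (-3·δq/q)² = (-3×0.00410)² = 0.000151;  (½·δp/p)² = (0.5×0.0739)² = 0.00136;  (−½·δd/d)² = (-0.5×0.118)² = 0.00345
δQ/Q = √(0.0224) = 0.150

0.150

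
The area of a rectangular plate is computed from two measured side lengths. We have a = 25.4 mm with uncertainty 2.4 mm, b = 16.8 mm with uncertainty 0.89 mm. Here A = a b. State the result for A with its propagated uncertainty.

427 ± 46.2 mm^2

For a monomial A ∝ a, b, fractional errors add in quadrature:
  (1·δa/a)² = (1×0.0945)² = 0.00893;  (1·δb/b)² = (1×0.0530)² = 0.00281
δA/A = √(0.0117) = 0.108
A = 427 mm^2, so δA = 0.108 × 427 = 46.2 mm^2.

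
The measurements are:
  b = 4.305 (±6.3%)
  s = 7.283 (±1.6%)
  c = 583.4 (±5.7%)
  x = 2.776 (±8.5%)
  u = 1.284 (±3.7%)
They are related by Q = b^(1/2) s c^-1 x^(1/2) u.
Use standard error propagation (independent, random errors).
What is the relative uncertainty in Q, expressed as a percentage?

Since Q is a product/quotient, work with relative uncertainties:
  (½·δb/b)² = (0.5×0.0630)² = 0.000992;  (1·δs/s)² = (1×0.0160)² = 0.000256;  (-1·δc/c)² = (-1×0.0570)² = 0.00325;  (½·δx/x)² = (0.5×0.0850)² = 0.00181;  (1·δu/u)² = (1×0.0370)² = 0.00137
δQ/Q = √(0.00767) = 0.0876

8.76%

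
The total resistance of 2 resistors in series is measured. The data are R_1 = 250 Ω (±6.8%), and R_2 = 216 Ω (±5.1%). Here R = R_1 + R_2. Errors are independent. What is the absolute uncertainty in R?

Absolute uncertainties add in quadrature for a linear combination:
  (δR_1)² = 289;  (δR_2)² = 121
δR = √(410) = 20.3 Ω

20.3 Ω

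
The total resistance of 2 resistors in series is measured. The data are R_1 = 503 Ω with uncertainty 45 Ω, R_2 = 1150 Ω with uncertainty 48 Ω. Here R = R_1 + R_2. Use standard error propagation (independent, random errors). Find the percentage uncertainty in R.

3.98%

For a sum/difference, combine absolute errors in quadrature:
  (δR_1)² = 2020;  (δR_2)² = 2300
δR = √(4330) = 65.8 Ω
R = 1650 Ω, so δR/R = 65.8/1650 = 0.0398.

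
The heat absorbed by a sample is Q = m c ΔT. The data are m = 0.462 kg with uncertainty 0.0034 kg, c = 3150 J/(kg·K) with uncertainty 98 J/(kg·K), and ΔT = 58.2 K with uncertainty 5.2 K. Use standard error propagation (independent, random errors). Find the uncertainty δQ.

8040 J

Since Q is a product/quotient, work with relative uncertainties:
  (1·δm/m)² = (1×0.00736)² = 5.42e-05;  (1·δc/c)² = (1×0.0311)² = 0.000968;  (1·δΔT/ΔT)² = (1×0.0893)² = 0.00798
δQ/Q = √(0.00900) = 0.0949
Q = 84700 J, so δQ = 0.0949 × 84700 = 8040 J.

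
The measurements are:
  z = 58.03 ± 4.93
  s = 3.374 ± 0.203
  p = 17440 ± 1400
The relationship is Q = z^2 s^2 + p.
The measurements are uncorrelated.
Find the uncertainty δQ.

8100

Let w = z^2·s^2 = 38330. δw/w = √((2·δz/z)² + (2·δs/s)²) = √(0.0289 + 0.0145) = 0.208, so δw = 7980.
Q = w + p: δQ = √(δw² + δp²) = √(6.37e+07 + 1.96e+06) = 8100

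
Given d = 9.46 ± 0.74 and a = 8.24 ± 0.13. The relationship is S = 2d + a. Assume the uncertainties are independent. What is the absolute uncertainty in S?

Sums and differences: (δS)² = Σ (cᵢ δxᵢ)².
  (2·δd)² = 2.19;  (δa)² = 0.0169
δS = √(2.21) = 1.49

1.49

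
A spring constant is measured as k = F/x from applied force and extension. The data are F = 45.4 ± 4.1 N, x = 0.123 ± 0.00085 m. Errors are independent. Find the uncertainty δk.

33.4 N/m

Products/powers → add relative errors in quadrature, weighted by exponent:
  (1·δF/F)² = (1×0.0903)² = 0.00816;  (-1·δx/x)² = (-1×0.00691)² = 4.78e-05
δk/k = √(0.00820) = 0.0906
k = 369 N/m, so δk = 0.0906 × 369 = 33.4 N/m.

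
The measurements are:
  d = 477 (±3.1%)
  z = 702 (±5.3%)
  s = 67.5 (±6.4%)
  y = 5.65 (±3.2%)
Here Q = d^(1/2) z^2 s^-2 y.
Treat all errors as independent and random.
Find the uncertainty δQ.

2270

Since Q is a product/quotient, work with relative uncertainties:
  (½·δd/d)² = (0.5×0.0310)² = 0.000240;  (2·δz/z)² = (2×0.0530)² = 0.0112;  (-2·δs/s)² = (-2×0.0640)² = 0.0164;  (1·δy/y)² = (1×0.0320)² = 0.00102
δQ/Q = √(0.0289) = 0.170
Q = 13300, so δQ = 0.170 × 13300 = 2270.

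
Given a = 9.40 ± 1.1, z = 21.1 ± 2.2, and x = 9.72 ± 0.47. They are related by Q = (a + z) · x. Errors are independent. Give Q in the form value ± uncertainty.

296 ± 27.9

Let u = a + z = 30.5. δu = √(δa² + δz²) = √(1.21 + 4.84) = 2.46, so δu/u = 0.0806.
Q is then a monomial in u, x:
δQ/Q = √((δu/u)² + (1·δx/x)²) = √(0.00650 + 0.00234) = 0.0940
Q = 296, so δQ = 0.0940 × 296 = 27.9.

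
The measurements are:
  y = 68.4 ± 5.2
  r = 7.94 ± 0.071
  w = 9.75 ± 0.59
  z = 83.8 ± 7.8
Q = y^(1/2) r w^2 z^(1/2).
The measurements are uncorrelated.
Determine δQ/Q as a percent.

For a monomial Q ∝ y^(1/2), r, w^2, z^(1/2), fractional errors add in quadrature:
  (½·δy/y)² = (0.5×0.0760)² = 0.00144;  (1·δr/r)² = (1×0.00894)² = 8e-05;  (2·δw/w)² = (2×0.0605)² = 0.0146;  (½·δz/z)² = (0.5×0.0931)² = 0.00217
δQ/Q = √(0.0183) = 0.135

13.5%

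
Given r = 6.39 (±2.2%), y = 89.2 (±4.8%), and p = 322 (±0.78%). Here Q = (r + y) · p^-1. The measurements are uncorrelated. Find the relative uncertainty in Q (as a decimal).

Let u = r + y = 95.6. δu = √(δr² + δy²) = √(0.0198 + 18.3) = 4.28, so δu/u = 0.0448.
Q is then a monomial in u, p:
δQ/Q = √((δu/u)² + (-1·δp/p)²) = √(0.00201 + 6.08e-05) = 0.0455

0.0455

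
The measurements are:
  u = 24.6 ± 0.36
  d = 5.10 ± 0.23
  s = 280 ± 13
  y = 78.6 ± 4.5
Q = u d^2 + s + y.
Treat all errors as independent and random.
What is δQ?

Let p = u·d^2 = 640. δp/p = √((1·δu/u)² + (2·δd/d)²) = √(0.000214 + 0.00814) = 0.0914, so δp = 58.5.
Q = p + s + y: δQ = √(δp² + δs² + δy²) = √(3420 + 169 + 20.2) = 60.1

60.1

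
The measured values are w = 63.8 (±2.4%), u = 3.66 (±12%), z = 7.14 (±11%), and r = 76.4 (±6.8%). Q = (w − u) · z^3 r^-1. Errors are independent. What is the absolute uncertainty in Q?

Let h = w − u = 60.1. δh = √(δw² + δu²) = √(2.34 + 0.193) = 1.59, so δh/h = 0.0265.
Q is then a monomial in h, z, r:
δQ/Q = √((δh/h)² + (3·δz/z)² + (-1·δr/r)²) = √(0.000702 + 0.109 + 0.00462) = 0.338
Q = 287, so δQ = 0.338 × 287 = 96.8.

96.8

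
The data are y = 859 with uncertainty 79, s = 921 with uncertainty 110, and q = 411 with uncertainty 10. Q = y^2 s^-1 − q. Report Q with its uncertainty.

Let p = y^2·s^-1 = 801. δp/p = √((2·δy/y)² + (-1·δs/s)²) = √(0.0338 + 0.0143) = 0.219, so δp = 176.
Q = p − q: δQ = √(δp² + δq²) = √(30900 + 100) = 176
Q = 390.

390 ± 176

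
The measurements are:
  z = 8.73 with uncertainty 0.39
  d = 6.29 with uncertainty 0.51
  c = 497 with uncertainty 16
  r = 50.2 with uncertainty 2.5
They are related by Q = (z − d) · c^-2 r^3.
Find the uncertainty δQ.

0.387

Let u = z − d = 2.44. δu = √(δz² + δd²) = √(0.152 + 0.260) = 0.642, so δu/u = 0.263.
Q is then a monomial in u, c, r:
δQ/Q = √((δu/u)² + (-2·δc/c)² + (3·δr/r)²) = √(0.0692 + 0.00415 + 0.0223) = 0.309
Q = 1.25, so δQ = 0.309 × 1.25 = 0.387.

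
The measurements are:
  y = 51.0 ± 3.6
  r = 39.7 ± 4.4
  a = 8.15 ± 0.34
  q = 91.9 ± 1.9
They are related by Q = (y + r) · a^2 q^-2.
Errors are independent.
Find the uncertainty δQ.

Let u = y + r = 90.7. δu = √(δy² + δr²) = √(13.0 + 19.4) = 5.69, so δu/u = 0.0627.
Q is then a monomial in u, a, q:
δQ/Q = √((δu/u)² + (2·δa/a)² + (-2·δq/q)²) = √(0.00393 + 0.00696 + 0.00171) = 0.112
Q = 0.713, so δQ = 0.112 × 0.713 = 0.0801.

0.0801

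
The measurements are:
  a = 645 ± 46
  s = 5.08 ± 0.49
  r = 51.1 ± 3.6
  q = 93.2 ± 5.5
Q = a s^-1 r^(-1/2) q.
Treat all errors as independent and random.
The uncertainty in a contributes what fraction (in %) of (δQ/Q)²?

(δQ/Q)² = (1·δa/a)² + (-1·δs/s)² + (−½·δr/r)² + (1·δq/q)²
  a term: (1×0.0713)² = 0.00509
  s term: (-1×0.0965)² = 0.00930
  r term: (-0.5×0.0705)² = 0.00124
  q term: (1×0.0590)² = 0.00348
Total = 0.0191. Share from a = 0.00509/0.0191 = 0.266.

26.6%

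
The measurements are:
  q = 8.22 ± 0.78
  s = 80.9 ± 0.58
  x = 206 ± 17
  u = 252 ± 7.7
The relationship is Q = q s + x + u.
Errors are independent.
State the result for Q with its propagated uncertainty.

Let p = q·s = 665. δp/p = √((1·δq/q)² + (1·δs/s)²) = √(0.00900 + 5.14e-05) = 0.0952, so δp = 63.3.
Q = p + x + u: δQ = √(δp² + δx² + δu²) = √(4000 + 289 + 59.3) = 66.0
Q = 1120.

1120 ± 66.0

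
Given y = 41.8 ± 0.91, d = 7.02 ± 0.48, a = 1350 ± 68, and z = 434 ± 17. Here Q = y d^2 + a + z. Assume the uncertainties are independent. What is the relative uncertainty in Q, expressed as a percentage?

7.64%

Let p = y·d^2 = 2060. δp/p = √((1·δy/y)² + (2·δd/d)²) = √(0.000474 + 0.0187) = 0.138, so δp = 285.
Q = p + a + z: δQ = √(δp² + δa² + δz²) = √(81400 + 4620 + 289) = 294
Q = 3840, so δQ/Q = 294/3840 = 0.0764.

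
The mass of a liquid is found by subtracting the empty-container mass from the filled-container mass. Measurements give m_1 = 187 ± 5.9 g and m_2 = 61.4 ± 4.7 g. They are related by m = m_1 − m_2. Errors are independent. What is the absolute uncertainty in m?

Absolute uncertainties add in quadrature for a linear combination:
  (δm_1)² = 34.8;  (δm_2)² = 22.1
δm = √(56.9) = 7.54 g

7.54 g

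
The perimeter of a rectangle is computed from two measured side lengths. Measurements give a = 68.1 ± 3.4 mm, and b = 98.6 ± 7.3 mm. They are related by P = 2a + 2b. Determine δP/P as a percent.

Absolute uncertainties add in quadrature for a linear combination:
  (2·δa)² = 46.2;  (2·δb)² = 213
δP = √(259) = 16.1 mm
P = 333 mm, so δP/P = 16.1/333 = 0.0483.

4.83%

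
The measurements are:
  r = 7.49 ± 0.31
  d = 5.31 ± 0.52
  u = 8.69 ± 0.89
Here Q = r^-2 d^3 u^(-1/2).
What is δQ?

Each factor contributes (exponent × relative error)² to (δQ/Q)²:
  (-2·δr/r)² = (-2×0.0414)² = 0.00685;  (3·δd/d)² = (3×0.0979)² = 0.0863;  (−½·δu/u)² = (-0.5×0.102)² = 0.00262
δQ/Q = √(0.0958) = 0.309
Q = 0.905, so δQ = 0.309 × 0.905 = 0.280.

0.280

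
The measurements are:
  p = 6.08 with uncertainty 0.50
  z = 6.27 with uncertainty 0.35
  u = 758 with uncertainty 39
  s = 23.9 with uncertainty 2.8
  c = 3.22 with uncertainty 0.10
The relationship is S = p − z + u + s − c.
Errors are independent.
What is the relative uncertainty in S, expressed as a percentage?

S is a linear combination, so absolute uncertainties add in quadrature:
  (δp)² = 0.250;  (δz)² = 0.122;  (δu)² = 1520;  (δs)² = 7.84;  (δc)² = 0.0100
δS = √(1530) = 39.1
S = 778, so δS/S = 39.1/778 = 0.0502.

5.02%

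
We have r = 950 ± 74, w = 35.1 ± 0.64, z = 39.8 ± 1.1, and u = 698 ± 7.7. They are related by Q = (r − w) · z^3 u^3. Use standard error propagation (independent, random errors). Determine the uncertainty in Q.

Let h = r − w = 915. δh = √(δr² + δw²) = √(5480 + 0.410) = 74.0, so δh/h = 0.0809.
Q is then a monomial in h, z, u:
δQ/Q = √((δh/h)² + (3·δz/z)² + (3·δu/u)²) = √(0.00654 + 0.00687 + 0.00110) = 0.120
Q = 1.96e+16, so δQ = 0.120 × 1.96e+16 = 2.36e+15.

2.36e+15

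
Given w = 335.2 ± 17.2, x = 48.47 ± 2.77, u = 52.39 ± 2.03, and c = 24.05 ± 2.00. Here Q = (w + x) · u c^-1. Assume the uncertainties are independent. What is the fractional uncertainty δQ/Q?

0.102

Let h = w + x = 383.7. δh = √(δw² + δx²) = √(296 + 7.67) = 17.4, so δh/h = 0.0454.
Q is then a monomial in h, u, c:
δQ/Q = √((δh/h)² + (1·δu/u)² + (-1·δc/c)²) = √(0.00206 + 0.00150 + 0.00692) = 0.102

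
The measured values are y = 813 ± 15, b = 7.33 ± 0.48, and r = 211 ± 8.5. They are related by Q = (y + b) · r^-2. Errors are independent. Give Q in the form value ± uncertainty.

Let u = y + b = 820. δu = √(δy² + δb²) = √(225 + 0.230) = 15.0, so δu/u = 0.0183.
Q is then a monomial in u, r:
δQ/Q = √((δu/u)² + (-2·δr/r)²) = √(0.000335 + 0.00649) = 0.0826
Q = 0.0184, so δQ = 0.0826 × 0.0184 = 0.00152.

0.0184 ± 0.00152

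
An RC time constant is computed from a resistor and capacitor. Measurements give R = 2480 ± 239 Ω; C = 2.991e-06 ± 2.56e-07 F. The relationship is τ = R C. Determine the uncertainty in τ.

0.000956 s

For a monomial τ ∝ R, C, fractional errors add in quadrature:
  (1·δR/R)² = (1×0.0964)² = 0.00929;  (1·δC/C)² = (1×0.0856)² = 0.00733
δτ/τ = √(0.0166) = 0.129
τ = 0.007418 s, so δτ = 0.129 × 0.007418 = 0.000956 s.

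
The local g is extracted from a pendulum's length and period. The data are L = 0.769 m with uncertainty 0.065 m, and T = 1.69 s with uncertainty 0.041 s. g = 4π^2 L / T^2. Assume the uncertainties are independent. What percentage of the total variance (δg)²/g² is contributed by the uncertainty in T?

24.8%

(δg/g)² = (1·δL/L)² + (-2·δT/T)²
  L term: (1×0.0845)² = 0.00714
  T term: (-2×0.0243)² = 0.00235
Total = 0.00950. Share from T = 0.00235/0.00950 = 0.248.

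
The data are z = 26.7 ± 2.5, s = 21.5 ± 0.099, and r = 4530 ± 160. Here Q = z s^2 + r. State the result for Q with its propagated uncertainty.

16900 ± 1170

Let p = z·s^2 = 12300. δp/p = √((1·δz/z)² + (2·δs/s)²) = √(0.00877 + 8.48e-05) = 0.0941, so δp = 1160.
Q = p + r: δQ = √(δp² + δr²) = √(1.35e+06 + 25600) = 1170
Q = 16900.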